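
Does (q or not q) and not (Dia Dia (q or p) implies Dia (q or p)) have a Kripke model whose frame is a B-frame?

Satisfiable (open branch found)

1. (q or not q) and not (Dia Dia (q or p) implies Dia (q or p)), u
2. q or not q, u
3. not (Dia Dia (q or p) implies Dia (q or p)), u
4. Dia Dia (q or p), u
5. not Dia (q or p), u
6. not (q or p), u
7. not q, u
8. not p, u
9. Dia (q or p), v
10. not (q or p), v
11. not q, v
12. not p, v
13. q or p, w
14. p, w
Accessibility: uRu, uRv, vRu, vRv, vRw, wRv, wRw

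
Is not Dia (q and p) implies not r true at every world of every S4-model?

Not valid

Tableau for the negation not (not Dia (q and p) implies not r):
1. not (not Dia (q and p) implies not r), 0
2. not Dia (q and p), 0
3. r, 0
4. not (q and p), 0
5. not p, 0
Accessibility: 0R0
The negation has an open branch (countermodel exists).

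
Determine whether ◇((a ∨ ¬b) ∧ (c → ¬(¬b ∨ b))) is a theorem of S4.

Not valid

Tableau for the negation ¬◇((a ∨ ¬b) ∧ (c → ¬(¬b ∨ b))):
1. ¬◇((a ∨ ¬b) ∧ (c → ¬(¬b ∨ b))), 0
2. ¬((a ∨ ¬b) ∧ (c → ¬(¬b ∨ b))), 0
3. ¬(c → ¬(¬b ∨ b)), 0
4. c, 0
5. ¬b ∨ b, 0
6. b, 0
Accessibility: 0R0
The negation has an open branch (countermodel exists).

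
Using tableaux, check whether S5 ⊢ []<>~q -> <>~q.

Tableau for the negation ~([]<>~q -> <>~q):
1. ~([]<>~q -> <>~q), 0
2. []<>~q, 0
3. ~<>~q, 0
4. <>~q, 0
5. q, 0
6. ~q, 1
7. <>~q, 1
8. q, 1
Accessibility: 0R0, 0R1, 1R0, 1R1
Branch closes: q and ~q both at 1.
Every branch of the negation's tableau closes; the branch above is one of them.

Yes, valid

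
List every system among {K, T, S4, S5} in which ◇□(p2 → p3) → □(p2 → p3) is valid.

S5-tableau for the negation ¬(◇□(p2 → p3) → □(p2 → p3)):
1. ¬(◇□(p2 → p3) → □(p2 → p3)), w0
2. ◇□(p2 → p3), w0   [¬→-rule on 1]
3. ¬□(p2 → p3), w0   [¬→-rule on 1]
4. □(p2 → p3), w1   [◇-rule on 2: fresh world w1, w0Rw1]
5. p2 → p3, w0   [□-rule on 4 via w1Rw0]
6. p2 → p3, w1   [□-rule on 4 via w1Rw1]
7. p3, w0   [→-rule on 5 (branches; this branch)]
8. p3, w1   [→-rule on 6 (branches; this branch)]
9. ¬(p2 → p3), w2   [¬□-rule on 3: fresh world w2, w0Rw2]
10. p2, w2   [¬→-rule on 9]
11. ¬p3, w2   [¬→-rule on 9]
12. p2 → p3, w2   [□-rule on 4 via w1Rw2]
13. p3, w2   [→-rule on 12 (branches; this branch)]
Accessibility: w0Rw0, w0Rw1, w0Rw2, w1Rw0, w1Rw1, w1Rw2, w2Rw0, w2Rw1, w2Rw2
Branch closes: p3 and ¬p3 both at w2.
Every branch closes (one shown): valid in S5.
S4-tableau for the negation ¬(◇□(p2 → p3) → □(p2 → p3)):
1. ¬(◇□(p2 → p3) → □(p2 → p3)), w0
2. ◇□(p2 → p3), w0   [¬→-rule on 1]
3. ¬□(p2 → p3), w0   [¬→-rule on 1]
4. □(p2 → p3), w1   [◇-rule on 2: fresh world w1, w0Rw1]
5. p2 → p3, w1   [□-rule on 4 via w1Rw1]
6. p3, w1   [→-rule on 5 (branches; this branch)]
7. ¬(p2 → p3), w2   [¬□-rule on 3: fresh world w2, w0Rw2]
8. p2, w2   [¬→-rule on 7]
9. ¬p3, w2   [¬→-rule on 7]
Accessibility: w0Rw0, w0Rw1, w0Rw2, w1Rw1, w2Rw2
Complete open branch: countermodel on an S4-frame, so not valid in S4, nor in K, T (the same frame is also a K-frame and a T-frame).

S5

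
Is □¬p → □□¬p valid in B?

Not valid

Tableau for the negation ¬(□¬p → □□¬p):
1. ¬(□¬p → □□¬p), u
2. □¬p, u   [¬→-rule on 1]
3. ¬□□¬p, u   [¬→-rule on 1]
4. ¬p, u   [□-rule on 2 via uRu]
5. ¬□¬p, v   [¬□-rule on 3: fresh world v, uRv]
6. ¬p, v   [□-rule on 2 via uRv]
7. p, w   [¬□-rule on 5: fresh world w, vRw]
Accessibility: uRu, uRv, vRu, vRv, vRw, wRv, wRw
The negation has an open branch (countermodel exists).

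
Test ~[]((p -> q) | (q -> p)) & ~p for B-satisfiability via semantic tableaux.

Unsatisfiable

1. ~[]((p -> q) | (q -> p)) & ~p, w0
2. ~[]((p -> q) | (q -> p)), w0
3. ~p, w0
4. ~((p -> q) | (q -> p)), w1
5. ~(p -> q), w1
6. ~(q -> p), w1
7. p, w1
8. ~q, w1
9. q, w1
10. ~p, w1
Accessibility: w0Rw0, w0Rw1, w1Rw0, w1Rw1
Branch closes: q and ~q both at w1.
Every branch closes; the branch above is one of them.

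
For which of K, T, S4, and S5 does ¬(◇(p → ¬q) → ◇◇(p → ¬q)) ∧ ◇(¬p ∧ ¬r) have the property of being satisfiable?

K

K-tableau for the formula:
1. ¬(◇(p → ¬q) → ◇◇(p → ¬q)) ∧ ◇(¬p ∧ ¬r), w0
2. ¬(◇(p → ¬q) → ◇◇(p → ¬q)), w0
3. ◇(¬p ∧ ¬r), w0
4. ◇(p → ¬q), w0
5. ¬◇◇(p → ¬q), w0
6. ¬p ∧ ¬r, w1
7. ¬p, w1
8. ¬r, w1
9. ¬◇(p → ¬q), w1
10. p → ¬q, w2
11. ¬◇(p → ¬q), w2
12. ¬q, w2
Accessibility: w0Rw1, w0Rw2
Complete open branch: satisfiable in K.
T-tableau for the formula:
1. ¬(◇(p → ¬q) → ◇◇(p → ¬q)) ∧ ◇(¬p ∧ ¬r), w0
2. ¬(◇(p → ¬q) → ◇◇(p → ¬q)), w0
3. ◇(¬p ∧ ¬r), w0
4. ◇(p → ¬q), w0
5. ¬◇◇(p → ¬q), w0
6. ¬◇(p → ¬q), w0
7. ¬(p → ¬q), w0
8. p, w0
9. q, w0
10. ¬p ∧ ¬r, w1
11. ¬p, w1
12. ¬r, w1
13. ¬◇(p → ¬q), w1
14. ¬(p → ¬q), w1
15. p, w1
16. q, w1
Accessibility: w0Rw0, w0Rw1, w1Rw1
Branch closes: p and ¬p both at w1.
Every branch closes (one shown): unsatisfiable in T, hence also in S4, S5 (every S4/S5-frame is a T-frame).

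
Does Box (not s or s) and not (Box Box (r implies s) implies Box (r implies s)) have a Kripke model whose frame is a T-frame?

Unsatisfiable

1. Box (not s or s) and not (Box Box (r implies s) implies Box (r implies s)), u
2. Box (not s or s), u
3. not (Box Box (r implies s) implies Box (r implies s)), u
4. Box Box (r implies s), u
5. not Box (r implies s), u
6. not s or s, u
7. Box (r implies s), u
8. r implies s, u
9. s, u
10. not (r implies s), v
11. r, v
12. not s, v
13. not s or s, v
14. Box (r implies s), v
15. r implies s, v
16. s, v
Accessibility: uRu, uRv, vRv
Branch closes: s and not s both at v.
Every branch closes; the branch above is one of them.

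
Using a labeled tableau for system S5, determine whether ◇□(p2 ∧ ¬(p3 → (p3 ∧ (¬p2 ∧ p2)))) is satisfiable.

Satisfiable

1. ◇□(p2 ∧ ¬(p3 → (p3 ∧ (¬p2 ∧ p2)))), w0
2. □(p2 ∧ ¬(p3 → (p3 ∧ (¬p2 ∧ p2)))), w1   [◇-rule on 1: fresh world w1, w0Rw1]
3. p2 ∧ ¬(p3 → (p3 ∧ (¬p2 ∧ p2))), w0   [□-rule on 2 via w1Rw0]
4. p2, w0   [∧-rule on 3]
5. ¬(p3 → (p3 ∧ (¬p2 ∧ p2))), w0   [∧-rule on 3]
6. p3, w0   [¬→-rule on 5]
7. ¬(p3 ∧ (¬p2 ∧ p2)), w0   [¬→-rule on 5]
8. p2 ∧ ¬(p3 → (p3 ∧ (¬p2 ∧ p2))), w1   [□-rule on 2 via w1Rw1]
9. p2, w1   [∧-rule on 8]
10. ¬(p3 → (p3 ∧ (¬p2 ∧ p2))), w1   [∧-rule on 8]
11. p3, w1   [¬→-rule on 10]
12. ¬(p3 ∧ (¬p2 ∧ p2)), w1   [¬→-rule on 10]
13. ¬(¬p2 ∧ p2), w0   [¬∧-rule on 7 (branches; this branch)]
14. ¬(¬p2 ∧ p2), w1   [¬∧-rule on 12 (branches; this branch)]
Accessibility: w0Rw0, w0Rw1, w1Rw0, w1Rw1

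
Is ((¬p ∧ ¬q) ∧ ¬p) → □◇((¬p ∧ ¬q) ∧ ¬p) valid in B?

Valid

Tableau for the negation ¬(((¬p ∧ ¬q) ∧ ¬p) → □◇((¬p ∧ ¬q) ∧ ¬p)):
1. ¬(((¬p ∧ ¬q) ∧ ¬p) → □◇((¬p ∧ ¬q) ∧ ¬p)), u
2. (¬p ∧ ¬q) ∧ ¬p, u
3. ¬□◇((¬p ∧ ¬q) ∧ ¬p), u
4. ¬p ∧ ¬q, u
5. ¬p, u
6. ¬q, u
7. ¬◇((¬p ∧ ¬q) ∧ ¬p), v
8. ¬((¬p ∧ ¬q) ∧ ¬p), u
9. ¬((¬p ∧ ¬q) ∧ ¬p), v
10. ¬(¬p ∧ ¬q), u
11. p, v
12. q, u
Accessibility: uRu, uRv, vRu, vRv
Branch closes: q and ¬q both at u.
Every branch of the negation's tableau closes; the branch above is one of them.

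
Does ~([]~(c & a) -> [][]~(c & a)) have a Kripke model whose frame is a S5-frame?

1. ~([]~(c & a) -> [][]~(c & a)), 0
2. []~(c & a), 0
3. ~[][]~(c & a), 0
4. ~(c & a), 0
5. ~a, 0
6. ~[]~(c & a), 1
7. ~(c & a), 1
8. ~a, 1
9. c & a, 2
10. c, 2
11. a, 2
12. ~(c & a), 2
13. ~a, 2
Accessibility: 0R0, 0R1, 0R2, 1R0, 1R1, 1R2, 2R0, 2R1, 2R2
Branch closes: a and ~a both at 2.
(One branch shown.) All branches close.

Unsatisfiable (every branch closes)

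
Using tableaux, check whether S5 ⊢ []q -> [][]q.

Yes, valid

Tableau for the negation ~([]q -> [][]q):
1. ~([]q -> [][]q), w0
2. []q, w0
3. ~[][]q, w0
4. q, w0
5. ~[]q, w1
6. q, w1
7. ~q, w2
8. q, w2
Accessibility: w0Rw0, w0Rw1, w0Rw2, w1Rw0, w1Rw1, w1Rw2, w2Rw0, w2Rw1, w2Rw2
Branch closes: q and ~q both at w2.
All branches of the negation close; one closing branch shown above.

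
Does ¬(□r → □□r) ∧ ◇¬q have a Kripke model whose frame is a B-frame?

1. ¬(□r → □□r) ∧ ◇¬q, u
2. ¬(□r → □□r), u   [∧-rule on 1]
3. ◇¬q, u   [∧-rule on 1]
4. □r, u   [¬→-rule on 2]
5. ¬□□r, u   [¬→-rule on 2]
6. r, u   [□-rule on 4 via uRu]
7. ¬q, v   [◇-rule on 3: fresh world v, uRv]
8. r, v   [□-rule on 4 via uRv]
9. ¬□r, w   [¬□-rule on 5: fresh world w, uRw]
10. r, w   [□-rule on 4 via uRw]
11. ¬r, x   [¬□-rule on 9: fresh world x, wRx]
Accessibility: uRu, uRv, uRw, vRu, vRv, wRu, wRw, wRx, xRw, xRx

Satisfiable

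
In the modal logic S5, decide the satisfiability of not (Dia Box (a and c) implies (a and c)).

No, unsatisfiable

1. not (Dia Box (a and c) implies (a and c)), w0
2. Dia Box (a and c), w0   [neg-implies-rule on 1]
3. not (a and c), w0   [neg-implies-rule on 1]
4. not c, w0   [neg-and-rule on 3 (branches; this branch)]
5. Box (a and c), w1   [Dia-rule on 2: fresh world w1, w0Rw1]
6. a and c, w0   [Box-rule on 5 via w1Rw0]
7. a, w0   [and-rule on 6]
8. c, w0   [and-rule on 6]
Accessibility: w0Rw0, w0Rw1, w1Rw0, w1Rw1
Branch closes: c and not c both at w0.
All branches of the tableau close; one closing branch shown above.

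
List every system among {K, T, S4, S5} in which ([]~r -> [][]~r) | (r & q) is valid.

S4, S5

S4-tableau for the negation ~(([]~r -> [][]~r) | (r & q)):
1. ~(([]~r -> [][]~r) | (r & q)), 0
2. ~([]~r -> [][]~r), 0
3. ~(r & q), 0
4. []~r, 0
5. ~[][]~r, 0
6. ~r, 0
7. ~q, 0
8. ~[]~r, 1
9. ~r, 1
10. r, 2
11. ~r, 2
Accessibility: 0R0, 0R1, 0R2, 1R1, 1R2, 2R2
Branch closes: r and ~r both at 2.
Every branch closes (one shown): valid in S4, hence also in S5 (every theorem of S4 is a theorem of S5).
T-tableau for the negation ~(([]~r -> [][]~r) | (r & q)):
1. ~(([]~r -> [][]~r) | (r & q)), 0
2. ~([]~r -> [][]~r), 0
3. ~(r & q), 0
4. []~r, 0
5. ~[][]~r, 0
6. ~r, 0
7. ~q, 0
8. ~[]~r, 1
9. ~r, 1
10. r, 2
Accessibility: 0R0, 0R1, 1R1, 1R2, 2R2
Complete open branch: countermodel on a T-frame, so not valid in T, nor in K (the same frame is also a K-frame).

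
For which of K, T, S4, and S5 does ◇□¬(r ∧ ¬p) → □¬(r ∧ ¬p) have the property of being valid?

S5

S4-tableau for the negation ¬(◇□¬(r ∧ ¬p) → □¬(r ∧ ¬p)):
1. ¬(◇□¬(r ∧ ¬p) → □¬(r ∧ ¬p)), u
2. ◇□¬(r ∧ ¬p), u
3. ¬□¬(r ∧ ¬p), u
4. □¬(r ∧ ¬p), v
5. ¬(r ∧ ¬p), v
6. p, v
7. r ∧ ¬p, w
8. r, w
9. ¬p, w
Accessibility: uRu, uRv, uRw, vRv, wRw
Complete open branch: countermodel on an S4-frame, so not valid in S4, nor in K, T (the same frame is also a K-frame and a T-frame).
S5-tableau for the negation ¬(◇□¬(r ∧ ¬p) → □¬(r ∧ ¬p)):
1. ¬(◇□¬(r ∧ ¬p) → □¬(r ∧ ¬p)), u
2. ◇□¬(r ∧ ¬p), u
3. ¬□¬(r ∧ ¬p), u
4. □¬(r ∧ ¬p), v
5. ¬(r ∧ ¬p), u
6. ¬(r ∧ ¬p), v
7. p, u
8. p, v
9. r ∧ ¬p, w
10. r, w
11. ¬p, w
12. ¬(r ∧ ¬p), w
13. p, w
Accessibility: uRu, uRv, uRw, vRu, vRv, vRw, wRu, wRv, wRw
Branch closes: p and ¬p both at w.
Every branch closes (one shown): valid in S5.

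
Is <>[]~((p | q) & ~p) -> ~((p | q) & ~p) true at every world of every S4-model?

Not valid

Tableau for the negation ~(<>[]~((p | q) & ~p) -> ~((p | q) & ~p)):
1. ~(<>[]~((p | q) & ~p) -> ~((p | q) & ~p)), u
2. <>[]~((p | q) & ~p), u
3. (p | q) & ~p, u
4. p | q, u
5. ~p, u
6. q, u
7. []~((p | q) & ~p), v
8. ~((p | q) & ~p), v
9. p, v
Accessibility: uRu, uRv, vRv
The negation has an open branch (countermodel exists).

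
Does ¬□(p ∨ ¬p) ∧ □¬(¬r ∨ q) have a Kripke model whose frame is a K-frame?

1. ¬□(p ∨ ¬p) ∧ □¬(¬r ∨ q), 0
2. ¬□(p ∨ ¬p), 0
3. □¬(¬r ∨ q), 0
4. ¬(p ∨ ¬p), 1
5. ¬p, 1
6. p, 1
Accessibility: 0R1
Branch closes: p and ¬p both at 1.
All branches of the tableau close; one closing branch shown above.

Unsatisfiable (every branch closes)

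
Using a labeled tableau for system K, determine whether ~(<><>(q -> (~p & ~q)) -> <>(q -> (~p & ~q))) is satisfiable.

1. ~(<><>(q -> (~p & ~q)) -> <>(q -> (~p & ~q))), u
2. <><>(q -> (~p & ~q)), u   [~->-rule on 1]
3. ~<>(q -> (~p & ~q)), u   [~->-rule on 1]
4. <>(q -> (~p & ~q)), v   [<>-rule on 2: fresh world v, uRv]
5. ~(q -> (~p & ~q)), v   [~<>-rule on 3 via uRv]
6. q, v   [~->-rule on 5]
7. ~(~p & ~q), v   [~->-rule on 5]
8. q -> (~p & ~q), w   [<>-rule on 4: fresh world w, vRw]
9. ~p & ~q, w   [->-rule on 8 (branches; this branch)]
10. ~p, w   [&-rule on 9]
11. ~q, w   [&-rule on 9]
Accessibility: uRv, vRw

Satisfiable (open branch found)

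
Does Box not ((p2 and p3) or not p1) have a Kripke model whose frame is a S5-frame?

Yes, satisfiable

1. Box not ((p2 and p3) or not p1), w0
2. not ((p2 and p3) or not p1), w0   [Box-rule on 1 via w0Rw0]
3. not (p2 and p3), w0   [neg-or-rule on 2]
4. p1, w0   [neg-or-rule on 2]
5. not p3, w0   [neg-and-rule on 3 (branches; this branch)]
Accessibility: w0Rw0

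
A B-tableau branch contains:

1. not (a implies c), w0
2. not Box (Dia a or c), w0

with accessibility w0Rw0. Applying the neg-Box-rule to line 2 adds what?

a fresh world w1 with w0Rw1, and not (Dia a or c) at w1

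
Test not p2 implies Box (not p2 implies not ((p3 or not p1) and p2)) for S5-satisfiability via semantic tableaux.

1. not p2 implies Box (not p2 implies not ((p3 or not p1) and p2)), w0
2. Box (not p2 implies not ((p3 or not p1) and p2)), w0
3. not p2 implies not ((p3 or not p1) and p2), w0
4. not ((p3 or not p1) and p2), w0
5. not p2, w0
Accessibility: w0Rw0

Satisfiable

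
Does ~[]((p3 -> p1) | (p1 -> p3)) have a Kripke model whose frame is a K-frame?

No, unsatisfiable

1. ~[]((p3 -> p1) | (p1 -> p3)), w0
2. ~((p3 -> p1) | (p1 -> p3)), w1
3. ~(p3 -> p1), w1
4. ~(p1 -> p3), w1
5. p3, w1
6. ~p1, w1
7. p1, w1
8. ~p3, w1
Accessibility: w0Rw1
Branch closes: p1 and ~p1 both at w1.
All branches of the tableau close; one closing branch shown above.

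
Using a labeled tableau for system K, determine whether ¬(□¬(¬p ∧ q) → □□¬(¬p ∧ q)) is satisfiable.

Satisfiable (open branch found)

1. ¬(□¬(¬p ∧ q) → □□¬(¬p ∧ q)), u
2. □¬(¬p ∧ q), u
3. ¬□□¬(¬p ∧ q), u
4. ¬□¬(¬p ∧ q), v
5. ¬(¬p ∧ q), v
6. ¬q, v
7. ¬p ∧ q, w
8. ¬p, w
9. q, w
Accessibility: uRv, vRw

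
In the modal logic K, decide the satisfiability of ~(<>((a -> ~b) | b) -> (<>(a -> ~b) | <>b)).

Unsatisfiable (every branch closes)

1. ~(<>((a -> ~b) | b) -> (<>(a -> ~b) | <>b)), w0
2. <>((a -> ~b) | b), w0
3. ~(<>(a -> ~b) | <>b), w0
4. ~<>(a -> ~b), w0
5. ~<>b, w0
6. (a -> ~b) | b, w1
7. ~(a -> ~b), w1
8. a, w1
9. b, w1
10. ~b, w1
Accessibility: w0Rw1
Branch closes: b and ~b both at w1.
All branches of the tableau close; one closing branch shown above.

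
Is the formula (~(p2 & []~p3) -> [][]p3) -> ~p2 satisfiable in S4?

1. (~(p2 & []~p3) -> [][]p3) -> ~p2, w0
2. ~p2, w0   [->-rule on 1 (branches; this branch)]
Accessibility: w0Rw0

Yes, satisfiable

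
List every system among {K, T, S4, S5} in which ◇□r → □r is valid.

S5-tableau for the negation ¬(◇□r → □r):
1. ¬(◇□r → □r), 0
2. ◇□r, 0   [¬→-rule on 1]
3. ¬□r, 0   [¬→-rule on 1]
4. □r, 1   [◇-rule on 2: fresh world 1, 0R1]
5. r, 0   [□-rule on 4 via 1R0]
6. r, 1   [□-rule on 4 via 1R1]
7. ¬r, 2   [¬□-rule on 3: fresh world 2, 0R2]
8. r, 2   [□-rule on 4 via 1R2]
Accessibility: 0R0, 0R1, 0R2, 1R0, 1R1, 1R2, 2R0, 2R1, 2R2
Branch closes: r and ¬r both at 2.
Every branch closes (one shown): valid in S5.
S4-tableau for the negation ¬(◇□r → □r):
1. ¬(◇□r → □r), 0
2. ◇□r, 0   [¬→-rule on 1]
3. ¬□r, 0   [¬→-rule on 1]
4. □r, 1   [◇-rule on 2: fresh world 1, 0R1]
5. r, 1   [□-rule on 4 via 1R1]
6. ¬r, 2   [¬□-rule on 3: fresh world 2, 0R2]
Accessibility: 0R0, 0R1, 0R2, 1R1, 2R2
Complete open branch: countermodel on an S4-frame, so not valid in S4, nor in K, T (the same frame is also a K-frame and a T-frame).

S5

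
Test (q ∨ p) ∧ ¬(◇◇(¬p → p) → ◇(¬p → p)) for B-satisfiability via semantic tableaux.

1. (q ∨ p) ∧ ¬(◇◇(¬p → p) → ◇(¬p → p)), u
2. q ∨ p, u
3. ¬(◇◇(¬p → p) → ◇(¬p → p)), u
4. ◇◇(¬p → p), u
5. ¬◇(¬p → p), u
6. ¬(¬p → p), u
7. ¬p, u
8. q, u
9. ◇(¬p → p), v
10. ¬(¬p → p), v
11. ¬p, v
12. ¬p → p, w
13. p, w
Accessibility: uRu, uRv, vRu, vRv, vRw, wRv, wRw

Yes, satisfiable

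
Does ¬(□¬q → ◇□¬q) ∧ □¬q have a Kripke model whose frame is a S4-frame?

Unsatisfiable

1. ¬(□¬q → ◇□¬q) ∧ □¬q, w0
2. ¬(□¬q → ◇□¬q), w0
3. □¬q, w0
4. ¬◇□¬q, w0
5. ¬q, w0
6. ¬□¬q, w0
7. q, w1
8. ¬q, w1
Accessibility: w0Rw0, w0Rw1, w1Rw1
Branch closes: q and ¬q both at w1.
All branches of the tableau close; one closing branch shown above.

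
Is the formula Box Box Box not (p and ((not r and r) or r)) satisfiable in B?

1. Box Box Box not (p and ((not r and r) or r)), u
2. Box Box not (p and ((not r and r) or r)), u
3. Box not (p and ((not r and r) or r)), u
4. not (p and ((not r and r) or r)), u
5. not ((not r and r) or r), u
6. not (not r and r), u
7. not r, u
Accessibility: uRu

Satisfiable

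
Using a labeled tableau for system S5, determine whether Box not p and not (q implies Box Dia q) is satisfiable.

1. Box not p and not (q implies Box Dia q), u
2. Box not p, u
3. not (q implies Box Dia q), u
4. q, u
5. not Box Dia q, u
6. not p, u
7. not Dia q, v
8. not p, v
9. not q, u
Accessibility: uRu, uRv, vRu, vRv
Branch closes: q and not q both at u.
All branches of the tableau close; one closing branch shown above.

Unsatisfiable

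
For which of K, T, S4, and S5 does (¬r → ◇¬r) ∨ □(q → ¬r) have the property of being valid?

T, S4, S5

K-tableau for the negation ¬((¬r → ◇¬r) ∨ □(q → ¬r)):
1. ¬((¬r → ◇¬r) ∨ □(q → ¬r)), 0
2. ¬(¬r → ◇¬r), 0   [¬∨-rule on 1]
3. ¬□(q → ¬r), 0   [¬∨-rule on 1]
4. ¬r, 0   [¬→-rule on 2]
5. ¬◇¬r, 0   [¬→-rule on 2]
6. ¬(q → ¬r), 1   [¬□-rule on 3: fresh world 1, 0R1]
7. q, 1   [¬→-rule on 6]
8. r, 1   [¬→-rule on 6]
Accessibility: 0R1
Complete open branch: countermodel on a K-frame, so not valid in K.
T-tableau for the negation ¬((¬r → ◇¬r) ∨ □(q → ¬r)):
1. ¬((¬r → ◇¬r) ∨ □(q → ¬r)), 0
2. ¬(¬r → ◇¬r), 0   [¬∨-rule on 1]
3. ¬□(q → ¬r), 0   [¬∨-rule on 1]
4. ¬r, 0   [¬→-rule on 2]
5. ¬◇¬r, 0   [¬→-rule on 2]
6. r, 0   [¬◇-rule on 5 via 0R0]
Accessibility: 0R0
Branch closes: r and ¬r both at 0.
Every branch closes (one shown): valid in T, hence also in S4, S5 (every theorem of T is a theorem of S4 and S5).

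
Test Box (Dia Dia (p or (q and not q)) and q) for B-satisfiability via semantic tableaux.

Yes, satisfiable

1. Box (Dia Dia (p or (q and not q)) and q), u
2. Dia Dia (p or (q and not q)) and q, u   [Box-rule on 1 via uRu]
3. Dia Dia (p or (q and not q)), u   [and-rule on 2]
4. q, u   [and-rule on 2]
5. Dia (p or (q and not q)), v   [Dia-rule on 3: fresh world v, uRv]
6. Dia Dia (p or (q and not q)) and q, v   [Box-rule on 1 via uRv]
7. Dia Dia (p or (q and not q)), v   [and-rule on 6]
8. q, v   [and-rule on 6]
9. p or (q and not q), w   [Dia-rule on 5: fresh world w, vRw]
10. p, w   [or-rule on 9 (branches; this branch)]
11. Dia (p or (q and not q)), x   [Dia-rule on 7: fresh world x, vRx]
12. p or (q and not q), y   [Dia-rule on 11: fresh world y, xRy]
13. p, y   [or-rule on 12 (branches; this branch)]
Accessibility: uRu, uRv, vRu, vRv, vRw, vRx, wRv, wRw, xRv, xRx, xRy, yRx, yRy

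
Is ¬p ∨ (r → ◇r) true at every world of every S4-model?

Tableau for the negation ¬(¬p ∨ (r → ◇r)):
1. ¬(¬p ∨ (r → ◇r)), u
2. p, u
3. ¬(r → ◇r), u
4. r, u
5. ¬◇r, u
6. ¬r, u
Accessibility: uRu
Branch closes: r and ¬r both at u.
All branches of the negation close; one closing branch shown above.

Valid in S4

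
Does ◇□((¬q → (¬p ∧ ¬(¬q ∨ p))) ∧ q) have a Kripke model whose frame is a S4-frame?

1. ◇□((¬q → (¬p ∧ ¬(¬q ∨ p))) ∧ q), w0
2. □((¬q → (¬p ∧ ¬(¬q ∨ p))) ∧ q), w1
3. (¬q → (¬p ∧ ¬(¬q ∨ p))) ∧ q, w1
4. ¬q → (¬p ∧ ¬(¬q ∨ p)), w1
5. q, w1
6. ¬p ∧ ¬(¬q ∨ p), w1
7. ¬p, w1
8. ¬(¬q ∨ p), w1
Accessibility: w0Rw0, w0Rw1, w1Rw1

Satisfiable (open branch found)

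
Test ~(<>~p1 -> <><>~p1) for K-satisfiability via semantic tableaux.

1. ~(<>~p1 -> <><>~p1), u
2. <>~p1, u   [~->-rule on 1]
3. ~<><>~p1, u   [~->-rule on 1]
4. ~p1, v   [<>-rule on 2: fresh world v, uRv]
5. ~<>~p1, v   [~<>-rule on 3 via uRv]
Accessibility: uRv

Satisfiable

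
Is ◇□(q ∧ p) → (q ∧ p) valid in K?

Invalid (countermodel exists)

Tableau for the negation ¬(◇□(q ∧ p) → (q ∧ p)):
1. ¬(◇□(q ∧ p) → (q ∧ p)), u
2. ◇□(q ∧ p), u
3. ¬(q ∧ p), u
4. ¬p, u
5. □(q ∧ p), v
Accessibility: uRv
The negation has an open branch (countermodel exists).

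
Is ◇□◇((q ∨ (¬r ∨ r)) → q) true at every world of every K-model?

Tableau for the negation ¬◇□◇((q ∨ (¬r ∨ r)) → q):
1. ¬◇□◇((q ∨ (¬r ∨ r)) → q), w0
The negation has an open branch (countermodel exists).

Invalid (countermodel exists)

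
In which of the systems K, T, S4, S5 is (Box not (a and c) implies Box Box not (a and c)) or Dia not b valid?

S4-tableau for the negation not ((Box not (a and c) implies Box Box not (a and c)) or Dia not b):
1. not ((Box not (a and c) implies Box Box not (a and c)) or Dia not b), 0
2. not (Box not (a and c) implies Box Box not (a and c)), 0   [neg-or-rule on 1]
3. not Dia not b, 0   [neg-or-rule on 1]
4. Box not (a and c), 0   [neg-implies-rule on 2]
5. not Box Box not (a and c), 0   [neg-implies-rule on 2]
6. b, 0   [neg-Dia-rule on 3 via 0R0]
7. not (a and c), 0   [Box-rule on 4 via 0R0]
8. not c, 0   [neg-and-rule on 7 (branches; this branch)]
9. not Box not (a and c), 1   [neg-Box-rule on 5: fresh world 1, 0R1]
10. b, 1   [neg-Dia-rule on 3 via 0R1]
11. not (a and c), 1   [Box-rule on 4 via 0R1]
12. not c, 1   [neg-and-rule on 11 (branches; this branch)]
13. a and c, 2   [neg-Box-rule on 9: fresh world 2, 1R2]
14. a, 2   [and-rule on 13]
15. c, 2   [and-rule on 13]
16. b, 2   [neg-Dia-rule on 3 via 0R2]
17. not (a and c), 2   [Box-rule on 4 via 0R2]
18. not c, 2   [neg-and-rule on 17 (branches; this branch)]
Accessibility: 0R0, 0R1, 0R2, 1R1, 1R2, 2R2
Branch closes: c and not c both at 2.
Every branch closes (one shown): valid in S4, hence also in S5 (every theorem of S4 is a theorem of S5).
T-tableau for the negation not ((Box not (a and c) implies Box Box not (a and c)) or Dia not b):
1. not ((Box not (a and c) implies Box Box not (a and c)) or Dia not b), 0
2. not (Box not (a and c) implies Box Box not (a and c)), 0   [neg-or-rule on 1]
3. not Dia not b, 0   [neg-or-rule on 1]
4. Box not (a and c), 0   [neg-implies-rule on 2]
5. not Box Box not (a and c), 0   [neg-implies-rule on 2]
6. b, 0   [neg-Dia-rule on 3 via 0R0]
7. not (a and c), 0   [Box-rule on 4 via 0R0]
8. not c, 0   [neg-and-rule on 7 (branches; this branch)]
9. not Box not (a and c), 1   [neg-Box-rule on 5: fresh world 1, 0R1]
10. b, 1   [neg-Dia-rule on 3 via 0R1]
11. not (a and c), 1   [Box-rule on 4 via 0R1]
12. not c, 1   [neg-and-rule on 11 (branches; this branch)]
13. a and c, 2   [neg-Box-rule on 9: fresh world 2, 1R2]
14. a, 2   [and-rule on 13]
15. c, 2   [and-rule on 13]
Accessibility: 0R0, 0R1, 1R1, 1R2, 2R2
Complete open branch: countermodel on a T-frame, so not valid in T, nor in K (the same frame is also a K-frame).

S4, S5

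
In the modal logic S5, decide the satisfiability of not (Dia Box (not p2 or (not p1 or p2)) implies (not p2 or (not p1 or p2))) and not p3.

1. not (Dia Box (not p2 or (not p1 or p2)) implies (not p2 or (not p1 or p2))) and not p3, u
2. not (Dia Box (not p2 or (not p1 or p2)) implies (not p2 or (not p1 or p2))), u   [and-rule on 1]
3. not p3, u   [and-rule on 1]
4. Dia Box (not p2 or (not p1 or p2)), u   [neg-implies-rule on 2]
5. not (not p2 or (not p1 or p2)), u   [neg-implies-rule on 2]
6. p2, u   [neg-or-rule on 5]
7. not (not p1 or p2), u   [neg-or-rule on 5]
8. p1, u   [neg-or-rule on 7]
9. not p2, u   [neg-or-rule on 7]
Accessibility: uRu
Branch closes: p2 and not p2 both at u.
Every branch closes; the branch above is one of them.

No, unsatisfiable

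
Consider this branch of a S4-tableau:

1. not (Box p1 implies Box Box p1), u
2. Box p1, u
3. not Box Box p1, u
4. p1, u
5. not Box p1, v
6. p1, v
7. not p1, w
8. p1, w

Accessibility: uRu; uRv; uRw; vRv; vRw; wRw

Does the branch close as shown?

Yes, closed

Both p1 and not p1 appear at w.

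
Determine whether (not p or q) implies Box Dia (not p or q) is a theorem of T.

Tableau for the negation not ((not p or q) implies Box Dia (not p or q)):
1. not ((not p or q) implies Box Dia (not p or q)), 0
2. not p or q, 0
3. not Box Dia (not p or q), 0
4. q, 0
5. not Dia (not p or q), 1
6. not (not p or q), 1
7. p, 1
8. not q, 1
Accessibility: 0R0, 0R1, 1R1
The negation has an open branch (countermodel exists).

Not valid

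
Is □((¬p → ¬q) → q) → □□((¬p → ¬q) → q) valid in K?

Not valid

Tableau for the negation ¬(□((¬p → ¬q) → q) → □□((¬p → ¬q) → q)):
1. ¬(□((¬p → ¬q) → q) → □□((¬p → ¬q) → q)), w0
2. □((¬p → ¬q) → q), w0
3. ¬□□((¬p → ¬q) → q), w0
4. ¬□((¬p → ¬q) → q), w1
5. (¬p → ¬q) → q, w1
6. q, w1
7. ¬((¬p → ¬q) → q), w2
8. ¬p → ¬q, w2
9. ¬q, w2
Accessibility: w0Rw1, w1Rw2
The negation has an open branch (countermodel exists).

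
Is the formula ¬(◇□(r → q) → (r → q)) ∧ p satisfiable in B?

1. ¬(◇□(r → q) → (r → q)) ∧ p, w0
2. ¬(◇□(r → q) → (r → q)), w0   [∧-rule on 1]
3. p, w0   [∧-rule on 1]
4. ◇□(r → q), w0   [¬→-rule on 2]
5. ¬(r → q), w0   [¬→-rule on 2]
6. r, w0   [¬→-rule on 5]
7. ¬q, w0   [¬→-rule on 5]
8. □(r → q), w1   [◇-rule on 4: fresh world w1, w0Rw1]
9. r → q, w0   [□-rule on 8 via w1Rw0]
10. r → q, w1   [□-rule on 8 via w1Rw1]
11. q, w0   [→-rule on 9 (branches; this branch)]
Accessibility: w0Rw0, w0Rw1, w1Rw0, w1Rw1
Branch closes: q and ¬q both at w0.
All branches of the tableau close; one closing branch shown above.

Unsatisfiable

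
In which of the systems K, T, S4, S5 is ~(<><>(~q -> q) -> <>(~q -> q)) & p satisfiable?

T-tableau for the formula:
1. ~(<><>(~q -> q) -> <>(~q -> q)) & p, 0
2. ~(<><>(~q -> q) -> <>(~q -> q)), 0
3. p, 0
4. <><>(~q -> q), 0
5. ~<>(~q -> q), 0
6. ~(~q -> q), 0
7. ~q, 0
8. <>(~q -> q), 1
9. ~(~q -> q), 1
10. ~q, 1
11. ~q -> q, 2
12. q, 2
Accessibility: 0R0, 0R1, 1R1, 1R2, 2R2
Complete open branch: satisfiable in T, hence also in K (this T-model is also a K-model).
S4-tableau for the formula:
1. ~(<><>(~q -> q) -> <>(~q -> q)) & p, 0
2. ~(<><>(~q -> q) -> <>(~q -> q)), 0
3. p, 0
4. <><>(~q -> q), 0
5. ~<>(~q -> q), 0
6. ~(~q -> q), 0
7. ~q, 0
8. <>(~q -> q), 1
9. ~(~q -> q), 1
10. ~q, 1
11. ~q -> q, 2
12. ~(~q -> q), 2
13. ~q, 2
14. q, 2
Accessibility: 0R0, 0R1, 0R2, 1R1, 1R2, 2R2
Branch closes: q and ~q both at 2.
Every branch closes (one shown): unsatisfiable in S4, hence also in S5 (every S5-frame is an S4-frame).

K, T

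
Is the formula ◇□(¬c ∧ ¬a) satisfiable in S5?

1. ◇□(¬c ∧ ¬a), 0
2. □(¬c ∧ ¬a), 1
3. ¬c ∧ ¬a, 0
4. ¬c, 0
5. ¬a, 0
6. ¬c ∧ ¬a, 1
7. ¬c, 1
8. ¬a, 1
Accessibility: 0R0, 0R1, 1R0, 1R1

Satisfiable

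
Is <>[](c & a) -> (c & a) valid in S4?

No, not valid

Tableau for the negation ~(<>[](c & a) -> (c & a)):
1. ~(<>[](c & a) -> (c & a)), 0
2. <>[](c & a), 0
3. ~(c & a), 0
4. ~a, 0
5. [](c & a), 1
6. c & a, 1
7. c, 1
8. a, 1
Accessibility: 0R0, 0R1, 1R1
The negation has an open branch (countermodel exists).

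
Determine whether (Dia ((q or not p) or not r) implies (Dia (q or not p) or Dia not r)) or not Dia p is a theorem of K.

Valid

Tableau for the negation not ((Dia ((q or not p) or not r) implies (Dia (q or not p) or Dia not r)) or not Dia p):
1. not ((Dia ((q or not p) or not r) implies (Dia (q or not p) or Dia not r)) or not Dia p), u
2. not (Dia ((q or not p) or not r) implies (Dia (q or not p) or Dia not r)), u
3. Dia p, u
4. Dia ((q or not p) or not r), u
5. not (Dia (q or not p) or Dia not r), u
6. not Dia (q or not p), u
7. not Dia not r, u
8. p, v
9. not (q or not p), v
10. not q, v
11. r, v
12. (q or not p) or not r, w
13. not (q or not p), w
14. not q, w
15. p, w
16. r, w
17. q or not p, w
18. not p, w
Accessibility: uRv, uRw
Branch closes: p and not p both at w.
All branches of the negation close; one closing branch shown above.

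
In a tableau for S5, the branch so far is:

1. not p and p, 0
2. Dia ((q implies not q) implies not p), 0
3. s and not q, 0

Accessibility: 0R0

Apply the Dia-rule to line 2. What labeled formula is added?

a fresh world 1 with 0R1, and (q implies not q) implies not p at 1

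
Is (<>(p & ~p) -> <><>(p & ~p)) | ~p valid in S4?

Valid

Tableau for the negation ~((<>(p & ~p) -> <><>(p & ~p)) | ~p):
1. ~((<>(p & ~p) -> <><>(p & ~p)) | ~p), 0
2. ~(<>(p & ~p) -> <><>(p & ~p)), 0
3. p, 0
4. <>(p & ~p), 0
5. ~<><>(p & ~p), 0
6. ~<>(p & ~p), 0
7. ~(p & ~p), 0
8. p & ~p, 1
9. p, 1
10. ~p, 1
Accessibility: 0R0, 0R1, 1R1
Branch closes: p and ~p both at 1.
All branches of the negation close; one closing branch shown above.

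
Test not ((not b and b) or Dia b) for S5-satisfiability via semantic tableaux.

1. not ((not b and b) or Dia b), 0
2. not (not b and b), 0
3. not Dia b, 0
4. not b, 0
Accessibility: 0R0

Yes, satisfiable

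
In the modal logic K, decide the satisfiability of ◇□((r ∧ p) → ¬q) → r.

Satisfiable (open branch found)

1. ◇□((r ∧ p) → ¬q) → r, 0
2. r, 0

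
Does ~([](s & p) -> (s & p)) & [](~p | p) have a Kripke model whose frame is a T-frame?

1. ~([](s & p) -> (s & p)) & [](~p | p), 0
2. ~([](s & p) -> (s & p)), 0
3. [](~p | p), 0
4. [](s & p), 0
5. ~(s & p), 0
6. ~p | p, 0
7. s & p, 0
8. s, 0
9. p, 0
10. ~p, 0
Accessibility: 0R0
Branch closes: p and ~p both at 0.
All branches of the tableau close; one closing branch shown above.

No, unsatisfiable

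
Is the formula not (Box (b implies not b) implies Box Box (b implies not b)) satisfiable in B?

1. not (Box (b implies not b) implies Box Box (b implies not b)), w0
2. Box (b implies not b), w0
3. not Box Box (b implies not b), w0
4. b implies not b, w0
5. not b, w0
6. not Box (b implies not b), w1
7. b implies not b, w1
8. not b, w1
9. not (b implies not b), w2
10. b, w2
Accessibility: w0Rw0, w0Rw1, w1Rw0, w1Rw1, w1Rw2, w2Rw1, w2Rw2

Satisfiable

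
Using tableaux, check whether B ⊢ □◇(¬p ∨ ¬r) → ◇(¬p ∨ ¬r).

Tableau for the negation ¬(□◇(¬p ∨ ¬r) → ◇(¬p ∨ ¬r)):
1. ¬(□◇(¬p ∨ ¬r) → ◇(¬p ∨ ¬r)), w0
2. □◇(¬p ∨ ¬r), w0   [¬→-rule on 1]
3. ¬◇(¬p ∨ ¬r), w0   [¬→-rule on 1]
4. ◇(¬p ∨ ¬r), w0   [□-rule on 2 via w0Rw0]
5. ¬(¬p ∨ ¬r), w0   [¬◇-rule on 3 via w0Rw0]
6. p, w0   [¬∨-rule on 5]
7. r, w0   [¬∨-rule on 5]
8. ¬p ∨ ¬r, w1   [◇-rule on 4: fresh world w1, w0Rw1]
9. ◇(¬p ∨ ¬r), w1   [□-rule on 2 via w0Rw1]
10. ¬(¬p ∨ ¬r), w1   [¬◇-rule on 3 via w0Rw1]
11. p, w1   [¬∨-rule on 10]
12. r, w1   [¬∨-rule on 10]
13. ¬r, w1   [∨-rule on 8 (branches; this branch)]
Accessibility: w0Rw0, w0Rw1, w1Rw0, w1Rw1
Branch closes: r and ¬r both at w1.
All branches of the negation close; one closing branch shown above.

Valid in B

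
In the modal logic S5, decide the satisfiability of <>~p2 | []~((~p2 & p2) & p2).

Satisfiable (open branch found)

1. <>~p2 | []~((~p2 & p2) & p2), 0
2. []~((~p2 & p2) & p2), 0   [|-rule on 1 (branches; this branch)]
3. ~((~p2 & p2) & p2), 0   [[]-rule on 2 via 0R0]
4. ~p2, 0   [~&-rule on 3 (branches; this branch)]
Accessibility: 0R0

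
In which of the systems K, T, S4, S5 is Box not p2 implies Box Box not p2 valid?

S4, S5

T-tableau for the negation not (Box not p2 implies Box Box not p2):
1. not (Box not p2 implies Box Box not p2), 0
2. Box not p2, 0
3. not Box Box not p2, 0
4. not p2, 0
5. not Box not p2, 1
6. not p2, 1
7. p2, 2
Accessibility: 0R0, 0R1, 1R1, 1R2, 2R2
Complete open branch: countermodel on a T-frame, so not valid in T, nor in K (the same frame is also a K-frame).
S4-tableau for the negation not (Box not p2 implies Box Box not p2):
1. not (Box not p2 implies Box Box not p2), 0
2. Box not p2, 0
3. not Box Box not p2, 0
4. not p2, 0
5. not Box not p2, 1
6. not p2, 1
7. p2, 2
8. not p2, 2
Accessibility: 0R0, 0R1, 0R2, 1R1, 1R2, 2R2
Branch closes: p2 and not p2 both at 2.
Every branch closes (one shown): valid in S4, hence also in S5 (every theorem of S4 is a theorem of S5).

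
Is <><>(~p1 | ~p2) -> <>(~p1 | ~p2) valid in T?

No, not valid

Tableau for the negation ~(<><>(~p1 | ~p2) -> <>(~p1 | ~p2)):
1. ~(<><>(~p1 | ~p2) -> <>(~p1 | ~p2)), w0
2. <><>(~p1 | ~p2), w0
3. ~<>(~p1 | ~p2), w0
4. ~(~p1 | ~p2), w0
5. p1, w0
6. p2, w0
7. <>(~p1 | ~p2), w1
8. ~(~p1 | ~p2), w1
9. p1, w1
10. p2, w1
11. ~p1 | ~p2, w2
12. ~p2, w2
Accessibility: w0Rw0, w0Rw1, w1Rw1, w1Rw2, w2Rw2
The negation has an open branch (countermodel exists).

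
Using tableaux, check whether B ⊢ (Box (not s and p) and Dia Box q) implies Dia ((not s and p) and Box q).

Tableau for the negation not ((Box (not s and p) and Dia Box q) implies Dia ((not s and p) and Box q)):
1. not ((Box (not s and p) and Dia Box q) implies Dia ((not s and p) and Box q)), u
2. Box (not s and p) and Dia Box q, u
3. not Dia ((not s and p) and Box q), u
4. Box (not s and p), u
5. Dia Box q, u
6. not ((not s and p) and Box q), u
7. not s and p, u
8. not s, u
9. p, u
10. not Box q, u
11. Box q, v
12. not ((not s and p) and Box q), v
13. not s and p, v
14. not s, v
15. p, v
16. q, u
17. q, v
18. not Box q, v
19. not q, w
20. not ((not s and p) and Box q), w
21. not s and p, w
22. not s, w
23. p, w
24. not Box q, w
25. not q, x
26. q, x
Accessibility: uRu, uRv, uRw, vRu, vRv, vRx, wRu, wRw, xRv, xRx
Branch closes: q and not q both at x.
All branches of the negation close; one closing branch shown above.

Valid in B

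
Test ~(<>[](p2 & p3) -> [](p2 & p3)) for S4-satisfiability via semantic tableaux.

Satisfiable

1. ~(<>[](p2 & p3) -> [](p2 & p3)), 0
2. <>[](p2 & p3), 0
3. ~[](p2 & p3), 0
4. [](p2 & p3), 1
5. p2 & p3, 1
6. p2, 1
7. p3, 1
8. ~(p2 & p3), 2
9. ~p3, 2
Accessibility: 0R0, 0R1, 0R2, 1R1, 2R2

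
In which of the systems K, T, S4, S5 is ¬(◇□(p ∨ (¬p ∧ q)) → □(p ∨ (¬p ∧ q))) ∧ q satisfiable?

S4-tableau for the formula:
1. ¬(◇□(p ∨ (¬p ∧ q)) → □(p ∨ (¬p ∧ q))) ∧ q, 0
2. ¬(◇□(p ∨ (¬p ∧ q)) → □(p ∨ (¬p ∧ q))), 0
3. q, 0
4. ◇□(p ∨ (¬p ∧ q)), 0
5. ¬□(p ∨ (¬p ∧ q)), 0
6. □(p ∨ (¬p ∧ q)), 1
7. p ∨ (¬p ∧ q), 1
8. ¬p ∧ q, 1
9. ¬p, 1
10. q, 1
11. ¬(p ∨ (¬p ∧ q)), 2
12. ¬p, 2
13. ¬(¬p ∧ q), 2
14. ¬q, 2
Accessibility: 0R0, 0R1, 0R2, 1R1, 2R2
Complete open branch: satisfiable in S4, hence also in K, T (this S4-model is also a K-model and a T-model).
S5-tableau for the formula:
1. ¬(◇□(p ∨ (¬p ∧ q)) → □(p ∨ (¬p ∧ q))) ∧ q, 0
2. ¬(◇□(p ∨ (¬p ∧ q)) → □(p ∨ (¬p ∧ q))), 0
3. q, 0
4. ◇□(p ∨ (¬p ∧ q)), 0
5. ¬□(p ∨ (¬p ∧ q)), 0
6. □(p ∨ (¬p ∧ q)), 1
7. p ∨ (¬p ∧ q), 0
8. p ∨ (¬p ∧ q), 1
9. ¬p ∧ q, 0
10. ¬p, 0
11. ¬p ∧ q, 1
12. ¬p, 1
13. q, 1
14. ¬(p ∨ (¬p ∧ q)), 2
15. ¬p, 2
16. ¬(¬p ∧ q), 2
17. p ∨ (¬p ∧ q), 2
18. ¬q, 2
19. ¬p ∧ q, 2
20. q, 2
Accessibility: 0R0, 0R1, 0R2, 1R0, 1R1, 1R2, 2R0, 2R1, 2R2
Branch closes: q and ¬q both at 2.
Every branch closes (one shown): unsatisfiable in S5.

K, T, S4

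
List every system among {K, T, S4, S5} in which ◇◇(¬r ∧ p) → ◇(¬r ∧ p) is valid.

S4, S5

T-tableau for the negation ¬(◇◇(¬r ∧ p) → ◇(¬r ∧ p)):
1. ¬(◇◇(¬r ∧ p) → ◇(¬r ∧ p)), w0
2. ◇◇(¬r ∧ p), w0
3. ¬◇(¬r ∧ p), w0
4. ¬(¬r ∧ p), w0
5. ¬p, w0
6. ◇(¬r ∧ p), w1
7. ¬(¬r ∧ p), w1
8. ¬p, w1
9. ¬r ∧ p, w2
10. ¬r, w2
11. p, w2
Accessibility: w0Rw0, w0Rw1, w1Rw1, w1Rw2, w2Rw2
Complete open branch: countermodel on a T-frame, so not valid in T, nor in K (the same frame is also a K-frame).
S4-tableau for the negation ¬(◇◇(¬r ∧ p) → ◇(¬r ∧ p)):
1. ¬(◇◇(¬r ∧ p) → ◇(¬r ∧ p)), w0
2. ◇◇(¬r ∧ p), w0
3. ¬◇(¬r ∧ p), w0
4. ¬(¬r ∧ p), w0
5. ¬p, w0
6. ◇(¬r ∧ p), w1
7. ¬(¬r ∧ p), w1
8. ¬p, w1
9. ¬r ∧ p, w2
10. ¬r, w2
11. p, w2
12. ¬(¬r ∧ p), w2
13. ¬p, w2
Accessibility: w0Rw0, w0Rw1, w0Rw2, w1Rw1, w1Rw2, w2Rw2
Branch closes: p and ¬p both at w2.
Every branch closes (one shown): valid in S4, hence also in S5 (every theorem of S4 is a theorem of S5).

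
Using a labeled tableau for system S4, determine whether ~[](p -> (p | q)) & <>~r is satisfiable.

Unsatisfiable (every branch closes)

1. ~[](p -> (p | q)) & <>~r, u
2. ~[](p -> (p | q)), u
3. <>~r, u
4. ~(p -> (p | q)), v
5. p, v
6. ~(p | q), v
7. ~p, v
8. ~q, v
Accessibility: uRu, uRv, vRv
Branch closes: p and ~p both at v.
Every branch closes; the branch above is one of them.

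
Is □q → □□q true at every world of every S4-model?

Tableau for the negation ¬(□q → □□q):
1. ¬(□q → □□q), u
2. □q, u
3. ¬□□q, u
4. q, u
5. ¬□q, v
6. q, v
7. ¬q, w
8. q, w
Accessibility: uRu, uRv, uRw, vRv, vRw, wRw
Branch closes: q and ¬q both at w.
All branches of the negation close; one closing branch shown above.

Valid in S4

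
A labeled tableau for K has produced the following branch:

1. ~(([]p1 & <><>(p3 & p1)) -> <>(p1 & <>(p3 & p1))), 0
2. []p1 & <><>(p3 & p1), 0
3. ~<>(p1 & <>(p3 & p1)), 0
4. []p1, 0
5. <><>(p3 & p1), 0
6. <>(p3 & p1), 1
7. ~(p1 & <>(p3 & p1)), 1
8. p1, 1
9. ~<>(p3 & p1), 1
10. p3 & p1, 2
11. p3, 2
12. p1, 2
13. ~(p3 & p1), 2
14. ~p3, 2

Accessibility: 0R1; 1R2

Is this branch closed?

Yes, closed

Both p3 and ~p3 appear at 2.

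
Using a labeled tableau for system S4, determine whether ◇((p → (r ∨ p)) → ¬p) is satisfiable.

Yes, satisfiable

1. ◇((p → (r ∨ p)) → ¬p), u
2. (p → (r ∨ p)) → ¬p, v
3. ¬p, v
Accessibility: uRu, uRv, vRv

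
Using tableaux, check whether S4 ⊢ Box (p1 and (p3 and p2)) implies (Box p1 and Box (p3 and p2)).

Tableau for the negation not (Box (p1 and (p3 and p2)) implies (Box p1 and Box (p3 and p2))):
1. not (Box (p1 and (p3 and p2)) implies (Box p1 and Box (p3 and p2))), 0
2. Box (p1 and (p3 and p2)), 0
3. not (Box p1 and Box (p3 and p2)), 0
4. p1 and (p3 and p2), 0
5. p1, 0
6. p3 and p2, 0
7. p3, 0
8. p2, 0
9. not Box (p3 and p2), 0
10. not (p3 and p2), 1
11. p1 and (p3 and p2), 1
12. p1, 1
13. p3 and p2, 1
14. p3, 1
15. p2, 1
16. not p2, 1
Accessibility: 0R0, 0R1, 1R1
Branch closes: p2 and not p2 both at 1.
Every branch of the negation's tableau closes; the branch above is one of them.

Valid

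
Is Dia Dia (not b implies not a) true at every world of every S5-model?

Tableau for the negation not Dia Dia (not b implies not a):
1. not Dia Dia (not b implies not a), u
2. not Dia (not b implies not a), u
3. not (not b implies not a), u
4. not b, u
5. a, u
Accessibility: uRu
The negation has an open branch (countermodel exists).

No, not valid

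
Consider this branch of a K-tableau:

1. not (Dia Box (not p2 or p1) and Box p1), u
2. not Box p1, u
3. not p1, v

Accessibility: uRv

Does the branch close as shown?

No world carries both an atom and its negation.

Open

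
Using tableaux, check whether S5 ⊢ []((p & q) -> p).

Valid

Tableau for the negation ~[]((p & q) -> p):
1. ~[]((p & q) -> p), w0
2. ~((p & q) -> p), w1
3. p & q, w1
4. ~p, w1
5. p, w1
6. q, w1
Accessibility: w0Rw0, w0Rw1, w1Rw0, w1Rw1
Branch closes: p and ~p both at w1.
Every branch of the negation's tableau closes; the branch above is one of them.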